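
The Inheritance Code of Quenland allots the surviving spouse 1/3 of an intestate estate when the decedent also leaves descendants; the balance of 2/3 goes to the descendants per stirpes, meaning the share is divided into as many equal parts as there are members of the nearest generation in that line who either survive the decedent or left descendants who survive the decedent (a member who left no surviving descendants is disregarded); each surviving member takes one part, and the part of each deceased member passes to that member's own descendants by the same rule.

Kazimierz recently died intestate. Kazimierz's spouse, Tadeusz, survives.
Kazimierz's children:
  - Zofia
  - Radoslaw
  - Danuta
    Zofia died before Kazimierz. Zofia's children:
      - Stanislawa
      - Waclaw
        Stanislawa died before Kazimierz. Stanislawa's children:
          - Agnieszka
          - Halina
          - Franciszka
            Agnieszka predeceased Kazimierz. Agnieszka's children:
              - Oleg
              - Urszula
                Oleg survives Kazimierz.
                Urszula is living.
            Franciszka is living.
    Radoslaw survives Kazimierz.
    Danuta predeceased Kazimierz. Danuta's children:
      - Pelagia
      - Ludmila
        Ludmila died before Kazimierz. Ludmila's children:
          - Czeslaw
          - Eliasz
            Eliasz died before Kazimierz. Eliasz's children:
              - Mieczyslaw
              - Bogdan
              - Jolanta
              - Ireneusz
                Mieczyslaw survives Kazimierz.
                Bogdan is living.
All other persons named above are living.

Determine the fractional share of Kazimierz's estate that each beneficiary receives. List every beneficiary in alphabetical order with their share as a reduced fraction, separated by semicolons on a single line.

Bogdan 1/72; Czeslaw 1/18; Franciszka 1/27; Halina 1/27; Ireneusz 1/72; Jolanta 1/72; Mieczyslaw 1/72; Oleg 1/54; Pelagia 1/9; Radoslaw 2/9; Tadeusz 1/3; Urszula 1/54; Waclaw 1/9

Tadeusz, as surviving spouse, takes 1/3.
The remaining 2/3 passes to Kazimierz's descendants per stirpes.
The 2/3 is divided into 3 equal shares of 2/9 among Zofia, Radoslaw, Danuta.
Zofia predeceased; the 2/9 allotted to Zofia's branch passes to Zofia's issue by representation.
The 2/9 is divided into 2 equal shares of 1/9 among Stanislawa, Waclaw.
Stanislawa predeceased; the 1/9 allotted to Stanislawa's branch passes to Stanislawa's issue by representation.
The 1/9 is divided into 3 equal shares of 1/27 among Agnieszka, Halina, Franciszka.
Agnieszka predeceased; the 1/27 allotted to Agnieszka's branch passes to Agnieszka's issue by representation.
The 1/27 is divided into 2 equal shares of 1/54 among Oleg, Urszula.
Oleg is living and takes 1/54.
Urszula is living and takes 1/54.
Halina is living and takes 1/27.
Franciszka is living and takes 1/27.
Waclaw is living and takes 1/9.
Radoslaw is living and takes 2/9.
Danuta predeceased; the 2/9 allotted to Danuta's branch passes to Danuta's issue by representation.
The 2/9 is divided into 2 equal shares of 1/9 among Pelagia, Ludmila.
Pelagia is living and takes 1/9.
Ludmila predeceased; the 1/9 allotted to Ludmila's branch passes to Ludmila's issue by representation.
The 1/9 is divided into 2 equal shares of 1/18 among Czeslaw, Eliasz.
Czeslaw is living and takes 1/18.
Eliasz predeceased; the 1/18 allotted to Eliasz's branch passes to Eliasz's issue by representation.
The 1/18 is divided into 4 equal shares of 1/72 among Mieczyslaw, Bogdan, Jolanta, Ireneusz.
Mieczyslaw is living and takes 1/72.
Bogdan is living and takes 1/72.
Jolanta is living and takes 1/72.
Ireneusz is living and takes 1/72.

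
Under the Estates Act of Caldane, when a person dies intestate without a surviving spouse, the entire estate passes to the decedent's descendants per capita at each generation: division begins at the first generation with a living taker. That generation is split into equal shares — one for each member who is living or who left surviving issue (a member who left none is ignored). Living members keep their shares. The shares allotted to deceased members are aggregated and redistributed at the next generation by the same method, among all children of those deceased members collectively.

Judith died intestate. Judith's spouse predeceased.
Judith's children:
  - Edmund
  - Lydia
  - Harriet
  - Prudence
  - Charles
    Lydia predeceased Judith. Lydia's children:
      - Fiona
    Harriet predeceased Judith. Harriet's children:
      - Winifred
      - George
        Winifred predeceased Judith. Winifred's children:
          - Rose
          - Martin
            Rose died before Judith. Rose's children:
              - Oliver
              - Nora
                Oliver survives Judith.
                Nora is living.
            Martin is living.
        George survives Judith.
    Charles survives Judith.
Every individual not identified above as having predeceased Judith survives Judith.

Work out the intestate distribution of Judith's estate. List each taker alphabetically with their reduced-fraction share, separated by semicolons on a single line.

Charles 1/5; Edmund 1/5; Fiona 2/15; George 2/15; Martin 1/15; Nora 1/30; Oliver 1/30; Prudence 1/5

There is no surviving spouse, so the entire estate passes to Judith's descendants per capita at each generation.
At generation 1 (Edmund, Lydia, Harriet, Prudence, Charles) there are 5 shares of (1)/5 = 1/5 each.
Living: Edmund, Prudence, and Charles — each takes 1/5.
Deceased: Lydia and Harriet. Their combined 2/5 is pooled and carried to generation 2.
At generation 2 (Fiona, Winifred, George) there are 3 shares of (2/5)/3 = 2/15 each.
Living: Fiona and George — each takes 2/15.
Deceased: Winifred. That 2/15 share is carried to generation 3.
At generation 3 (Rose, Martin) there are 2 shares of (2/15)/2 = 1/15 each.
Living: Martin — each takes 1/15.
Deceased: Rose. That 1/15 share is carried to generation 4.
At generation 4 (Oliver, Nora) there are 2 shares of (1/15)/2 = 1/30 each.
Living: Oliver and Nora — each takes 1/30.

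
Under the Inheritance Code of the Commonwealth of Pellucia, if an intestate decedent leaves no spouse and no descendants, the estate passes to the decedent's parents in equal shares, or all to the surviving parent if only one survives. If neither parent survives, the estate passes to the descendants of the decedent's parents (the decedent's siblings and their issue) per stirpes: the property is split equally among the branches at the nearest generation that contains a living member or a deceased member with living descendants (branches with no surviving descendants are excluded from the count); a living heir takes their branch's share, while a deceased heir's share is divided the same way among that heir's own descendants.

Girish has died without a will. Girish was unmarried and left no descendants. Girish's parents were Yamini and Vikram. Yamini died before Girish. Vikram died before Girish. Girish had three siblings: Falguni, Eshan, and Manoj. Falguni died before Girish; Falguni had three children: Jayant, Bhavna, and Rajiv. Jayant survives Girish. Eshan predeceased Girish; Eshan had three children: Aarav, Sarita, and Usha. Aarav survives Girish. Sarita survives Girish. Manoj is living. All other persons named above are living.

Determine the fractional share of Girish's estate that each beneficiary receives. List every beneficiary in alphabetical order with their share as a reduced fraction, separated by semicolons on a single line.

Neither parent survives and there are no descendants, so the estate passes to Girish's siblings and their issue per stirpes.
The estate is divided into 3 equal shares of 1/3 among Falguni, Eshan, Manoj.
Falguni predeceased; the 1/3 allotted to Falguni's branch passes to Falguni's issue by representation.
The 1/3 is divided into 3 equal shares of 1/9 among Jayant, Bhavna, Rajiv.
Jayant is living and takes 1/9.
Bhavna is living and takes 1/9.
Rajiv is living and takes 1/9.
Eshan predeceased; the 1/3 allotted to Eshan's branch passes to Eshan's issue by representation.
The 1/3 is divided into 3 equal shares of 1/9 among Aarav, Sarita, Usha.
Aarav is living and takes 1/9.
Sarita is living and takes 1/9.
Usha is living and takes 1/9.
Manoj is living and takes 1/3.

Aarav 1/9; Bhavna 1/9; Jayant 1/9; Manoj 1/3; Rajiv 1/9; Sarita 1/9; Usha 1/9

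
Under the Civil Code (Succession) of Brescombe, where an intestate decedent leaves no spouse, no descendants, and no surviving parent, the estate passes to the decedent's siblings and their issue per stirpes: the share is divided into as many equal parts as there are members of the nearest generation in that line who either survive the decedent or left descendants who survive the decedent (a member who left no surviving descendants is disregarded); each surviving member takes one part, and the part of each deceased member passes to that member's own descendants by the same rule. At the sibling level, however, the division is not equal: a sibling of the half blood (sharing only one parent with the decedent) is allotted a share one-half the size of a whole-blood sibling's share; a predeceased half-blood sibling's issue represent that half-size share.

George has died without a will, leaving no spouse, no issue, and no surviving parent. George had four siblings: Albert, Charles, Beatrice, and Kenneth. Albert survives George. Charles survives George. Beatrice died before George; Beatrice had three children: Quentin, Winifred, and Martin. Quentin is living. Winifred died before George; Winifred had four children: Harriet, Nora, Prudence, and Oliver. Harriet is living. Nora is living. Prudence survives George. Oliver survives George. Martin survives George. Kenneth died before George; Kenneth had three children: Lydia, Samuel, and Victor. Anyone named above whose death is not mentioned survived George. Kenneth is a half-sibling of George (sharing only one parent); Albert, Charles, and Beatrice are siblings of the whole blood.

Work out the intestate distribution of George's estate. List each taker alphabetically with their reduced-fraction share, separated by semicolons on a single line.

No spouse, descendants, or parent survives, so the estate passes to George's siblings per stirpes.
Half-blood siblings count for one-half the weight of whole-blood siblings at the initial division.
Dividing 1 in proportion to weights (total weight 7/2): Albert (weight 1) → 2/7; Charles (weight 1) → 2/7; Beatrice (weight 1) → 2/7; Kenneth (weight 1/2) → 1/7.
Albert is living and takes 2/7.
Charles is living and takes 2/7.
Beatrice predeceased; the 2/7 allotted to Beatrice's branch passes to Beatrice's issue by representation.
The 2/7 is divided into 3 equal shares of 2/21 among Quentin, Winifred, Martin.
Quentin is living and takes 2/21.
Winifred predeceased; the 2/21 allotted to Winifred's branch passes to Winifred's issue by representation.
The 2/21 is divided into 4 equal shares of 1/42 among Harriet, Nora, Prudence, Oliver.
Harriet is living and takes 1/42.
Nora is living and takes 1/42.
Prudence is living and takes 1/42.
Oliver is living and takes 1/42.
Martin is living and takes 2/21.
Kenneth predeceased; the 1/7 allotted to Kenneth's branch passes to Kenneth's issue by representation.
The 1/7 is divided into 3 equal shares of 1/21 among Lydia, Samuel, Victor.
Lydia is living and takes 1/21.
Samuel is living and takes 1/21.
Victor is living and takes 1/21.

Albert 2/7; Charles 2/7; Harriet 1/42; Lydia 1/21; Martin 2/21; Nora 1/42; Oliver 1/42; Prudence 1/42; Quentin 2/21; Samuel 1/21; Victor 1/21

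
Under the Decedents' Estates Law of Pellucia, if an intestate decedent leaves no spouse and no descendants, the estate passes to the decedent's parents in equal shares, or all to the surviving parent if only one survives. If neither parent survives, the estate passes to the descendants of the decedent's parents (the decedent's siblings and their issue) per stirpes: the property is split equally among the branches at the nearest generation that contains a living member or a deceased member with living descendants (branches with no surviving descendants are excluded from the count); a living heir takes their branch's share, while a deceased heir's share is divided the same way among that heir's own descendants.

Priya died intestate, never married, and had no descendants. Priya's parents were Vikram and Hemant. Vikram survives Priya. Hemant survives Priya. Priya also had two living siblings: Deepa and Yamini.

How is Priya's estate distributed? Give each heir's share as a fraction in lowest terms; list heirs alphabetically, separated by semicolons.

Both parents survive, so Vikram and Hemant each take 1/2. The siblings take nothing because a surviving parent has priority.

Hemant 1/2; Vikram 1/2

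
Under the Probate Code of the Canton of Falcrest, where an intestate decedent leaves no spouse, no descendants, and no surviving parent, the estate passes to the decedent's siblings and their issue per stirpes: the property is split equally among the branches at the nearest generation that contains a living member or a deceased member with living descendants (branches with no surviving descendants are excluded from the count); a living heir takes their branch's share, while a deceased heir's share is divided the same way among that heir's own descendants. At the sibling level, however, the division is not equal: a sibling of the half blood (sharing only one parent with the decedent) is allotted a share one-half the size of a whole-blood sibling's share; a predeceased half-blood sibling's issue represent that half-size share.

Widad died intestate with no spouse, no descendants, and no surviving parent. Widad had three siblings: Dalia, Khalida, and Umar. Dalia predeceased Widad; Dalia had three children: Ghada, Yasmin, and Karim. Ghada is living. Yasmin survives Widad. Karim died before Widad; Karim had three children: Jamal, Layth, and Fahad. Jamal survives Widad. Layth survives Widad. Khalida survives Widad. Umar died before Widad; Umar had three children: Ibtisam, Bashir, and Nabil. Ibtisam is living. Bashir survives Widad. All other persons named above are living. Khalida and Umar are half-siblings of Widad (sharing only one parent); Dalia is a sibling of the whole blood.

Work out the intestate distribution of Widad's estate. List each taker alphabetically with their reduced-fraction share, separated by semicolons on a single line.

Bashir 1/12; Fahad 1/18; Ghada 1/6; Ibtisam 1/12; Jamal 1/18; Khalida 1/4; Layth 1/18; Nabil 1/12; Yasmin 1/6

No spouse, descendants, or parent survives, so the estate passes to Widad's siblings per stirpes.
Half-blood siblings count for one-half the weight of whole-blood siblings at the initial division.
Dividing 1 in proportion to weights (total weight 2): Dalia (weight 1) → 1/2; Khalida (weight 1/2) → 1/4; Umar (weight 1/2) → 1/4.
Dalia predeceased; the 1/2 allotted to Dalia's branch passes to Dalia's issue by representation.
The 1/2 is divided into 3 equal shares of 1/6 among Ghada, Yasmin, Karim.
Ghada is living and takes 1/6.
Yasmin is living and takes 1/6.
Karim predeceased; the 1/6 allotted to Karim's branch passes to Karim's issue by representation.
The 1/6 is divided into 3 equal shares of 1/18 among Jamal, Layth, Fahad.
Jamal is living and takes 1/18.
Layth is living and takes 1/18.
Fahad is living and takes 1/18.
Khalida is living and takes 1/4.
Umar predeceased; the 1/4 allotted to Umar's branch passes to Umar's issue by representation.
The 1/4 is divided into 3 equal shares of 1/12 among Ibtisam, Bashir, Nabil.
Ibtisam is living and takes 1/12.
Bashir is living and takes 1/12.
Nabil is living and takes 1/12.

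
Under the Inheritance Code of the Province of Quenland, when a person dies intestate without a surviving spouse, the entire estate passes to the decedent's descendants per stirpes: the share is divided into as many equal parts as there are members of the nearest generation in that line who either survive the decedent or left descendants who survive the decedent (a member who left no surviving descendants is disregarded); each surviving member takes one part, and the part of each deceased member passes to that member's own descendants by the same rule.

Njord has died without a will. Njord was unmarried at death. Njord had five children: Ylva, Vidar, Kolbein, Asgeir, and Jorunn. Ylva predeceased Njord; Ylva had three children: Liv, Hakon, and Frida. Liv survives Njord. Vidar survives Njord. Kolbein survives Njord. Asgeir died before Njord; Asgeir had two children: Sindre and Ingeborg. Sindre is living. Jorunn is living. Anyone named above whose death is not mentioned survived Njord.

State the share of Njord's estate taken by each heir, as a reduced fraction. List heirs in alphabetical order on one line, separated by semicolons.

Frida 1/15; Hakon 1/15; Ingeborg 1/10; Jorunn 1/5; Kolbein 1/5; Liv 1/15; Sindre 1/10; Vidar 1/5

There is no surviving spouse, so the entire estate passes to Njord's descendants per stirpes.
The estate is divided into 5 equal shares of 1/5 among Ylva, Vidar, Kolbein, Asgeir, Jorunn.
Ylva predeceased; the 1/5 allotted to Ylva's branch passes to Ylva's issue by representation.
The 1/5 is divided into 3 equal shares of 1/15 among Liv, Hakon, Frida.
Liv is living and takes 1/15.
Hakon is living and takes 1/15.
Frida is living and takes 1/15.
Vidar is living and takes 1/5.
Kolbein is living and takes 1/5.
Asgeir predeceased; the 1/5 allotted to Asgeir's branch passes to Asgeir's issue by representation.
The 1/5 is divided into 2 equal shares of 1/10 among Sindre, Ingeborg.
Sindre is living and takes 1/10.
Ingeborg is living and takes 1/10.
Jorunn is living and takes 1/5.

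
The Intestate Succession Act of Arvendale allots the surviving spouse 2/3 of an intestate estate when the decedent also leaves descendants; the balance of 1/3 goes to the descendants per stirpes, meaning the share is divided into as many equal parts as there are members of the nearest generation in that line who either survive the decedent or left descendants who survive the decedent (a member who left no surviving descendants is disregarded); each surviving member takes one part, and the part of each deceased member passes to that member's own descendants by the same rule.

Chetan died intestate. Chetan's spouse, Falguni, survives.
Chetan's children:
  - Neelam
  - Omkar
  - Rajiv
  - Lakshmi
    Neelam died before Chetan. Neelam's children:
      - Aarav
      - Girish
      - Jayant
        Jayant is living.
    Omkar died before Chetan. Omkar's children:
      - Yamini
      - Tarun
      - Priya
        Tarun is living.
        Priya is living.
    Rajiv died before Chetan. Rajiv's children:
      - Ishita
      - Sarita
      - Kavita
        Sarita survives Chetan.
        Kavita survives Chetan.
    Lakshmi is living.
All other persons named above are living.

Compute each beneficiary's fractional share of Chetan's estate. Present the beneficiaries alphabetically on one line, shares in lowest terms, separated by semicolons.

Aarav 1/36; Falguni 2/3; Girish 1/36; Ishita 1/36; Jayant 1/36; Kavita 1/36; Lakshmi 1/12; Priya 1/36; Sarita 1/36; Tarun 1/36; Yamini 1/36

Falguni, as surviving spouse, takes 2/3.
The remaining 1/3 passes to Chetan's descendants per stirpes.
The 1/3 is divided into 4 equal shares of 1/12 among Neelam, Omkar, Rajiv, Lakshmi.
Neelam predeceased; the 1/12 allotted to Neelam's branch passes to Neelam's issue by representation.
The 1/12 is divided into 3 equal shares of 1/36 among Aarav, Girish, Jayant.
Aarav is living and takes 1/36.
Girish is living and takes 1/36.
Jayant is living and takes 1/36.
Omkar predeceased; the 1/12 allotted to Omkar's branch passes to Omkar's issue by representation.
The 1/12 is divided into 3 equal shares of 1/36 among Yamini, Tarun, Priya.
Yamini is living and takes 1/36.
Tarun is living and takes 1/36.
Priya is living and takes 1/36.
Rajiv predeceased; the 1/12 allotted to Rajiv's branch passes to Rajiv's issue by representation.
The 1/12 is divided into 3 equal shares of 1/36 among Ishita, Sarita, Kavita.
Ishita is living and takes 1/36.
Sarita is living and takes 1/36.
Kavita is living and takes 1/36.
Lakshmi is living and takes 1/12.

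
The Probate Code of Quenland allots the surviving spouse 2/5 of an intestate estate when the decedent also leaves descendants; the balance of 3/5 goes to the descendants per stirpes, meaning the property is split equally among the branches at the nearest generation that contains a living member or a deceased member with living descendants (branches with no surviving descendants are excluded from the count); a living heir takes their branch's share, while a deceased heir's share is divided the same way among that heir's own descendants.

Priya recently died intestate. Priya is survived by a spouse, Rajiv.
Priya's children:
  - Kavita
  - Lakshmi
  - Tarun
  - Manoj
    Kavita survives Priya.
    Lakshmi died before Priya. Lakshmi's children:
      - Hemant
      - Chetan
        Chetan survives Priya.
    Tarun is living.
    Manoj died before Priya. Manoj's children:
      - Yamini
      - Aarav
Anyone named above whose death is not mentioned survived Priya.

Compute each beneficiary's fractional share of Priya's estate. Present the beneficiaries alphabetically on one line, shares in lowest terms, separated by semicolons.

Aarav 3/40; Chetan 3/40; Hemant 3/40; Kavita 3/20; Rajiv 2/5; Tarun 3/20; Yamini 3/40

Rajiv, as surviving spouse, takes 2/5.
The remaining 3/5 passes to Priya's descendants per stirpes.
The 3/5 is divided into 4 equal shares of 3/20 among Kavita, Lakshmi, Tarun, Manoj.
Kavita is living and takes 3/20.
Lakshmi predeceased; the 3/20 allotted to Lakshmi's branch passes to Lakshmi's issue by representation.
The 3/20 is divided into 2 equal shares of 3/40 among Hemant, Chetan.
Hemant is living and takes 3/40.
Chetan is living and takes 3/40.
Tarun is living and takes 3/20.
Manoj predeceased; the 3/20 allotted to Manoj's branch passes to Manoj's issue by representation.
The 3/20 is divided into 2 equal shares of 3/40 among Yamini, Aarav.
Yamini is living and takes 3/40.
Aarav is living and takes 3/40.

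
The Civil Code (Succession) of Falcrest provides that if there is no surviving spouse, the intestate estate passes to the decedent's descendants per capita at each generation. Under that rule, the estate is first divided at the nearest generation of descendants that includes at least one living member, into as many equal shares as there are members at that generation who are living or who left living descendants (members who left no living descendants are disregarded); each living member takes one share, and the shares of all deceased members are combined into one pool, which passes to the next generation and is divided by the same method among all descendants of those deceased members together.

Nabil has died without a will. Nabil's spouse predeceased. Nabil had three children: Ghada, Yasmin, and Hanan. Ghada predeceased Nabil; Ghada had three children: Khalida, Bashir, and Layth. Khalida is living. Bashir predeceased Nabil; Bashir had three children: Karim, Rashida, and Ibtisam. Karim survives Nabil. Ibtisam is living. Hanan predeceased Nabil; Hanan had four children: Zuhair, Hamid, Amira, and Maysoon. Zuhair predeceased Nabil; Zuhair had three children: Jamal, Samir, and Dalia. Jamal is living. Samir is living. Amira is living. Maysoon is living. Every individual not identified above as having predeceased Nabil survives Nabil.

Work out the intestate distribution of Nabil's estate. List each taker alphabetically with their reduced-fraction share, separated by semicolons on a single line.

Amira 2/21; Dalia 2/63; Hamid 2/21; Ibtisam 2/63; Jamal 2/63; Karim 2/63; Khalida 2/21; Layth 2/21; Maysoon 2/21; Rashida 2/63; Samir 2/63; Yasmin 1/3

There is no surviving spouse, so the entire estate passes to Nabil's descendants per capita at each generation.
At generation 1 (Ghada, Yasmin, Hanan) there are 3 shares of (1)/3 = 1/3 each.
Living: Yasmin — each takes 1/3.
Deceased: Ghada and Hanan. Their combined 2/3 is pooled and carried to generation 2.
At generation 2 (Khalida, Bashir, Layth, Zuhair, Hamid, Amira, Maysoon) there are 7 shares of (2/3)/7 = 2/21 each.
Living: Khalida, Layth, Hamid, Amira, and Maysoon — each takes 2/21.
Deceased: Bashir and Zuhair. Their combined 4/21 is pooled and carried to generation 3.
At generation 3 (Karim, Rashida, Ibtisam, Jamal, Samir, Dalia) there are 6 shares of (4/21)/6 = 2/63 each.
Living: Karim, Rashida, Ibtisam, Jamal, Samir, and Dalia — each takes 2/63.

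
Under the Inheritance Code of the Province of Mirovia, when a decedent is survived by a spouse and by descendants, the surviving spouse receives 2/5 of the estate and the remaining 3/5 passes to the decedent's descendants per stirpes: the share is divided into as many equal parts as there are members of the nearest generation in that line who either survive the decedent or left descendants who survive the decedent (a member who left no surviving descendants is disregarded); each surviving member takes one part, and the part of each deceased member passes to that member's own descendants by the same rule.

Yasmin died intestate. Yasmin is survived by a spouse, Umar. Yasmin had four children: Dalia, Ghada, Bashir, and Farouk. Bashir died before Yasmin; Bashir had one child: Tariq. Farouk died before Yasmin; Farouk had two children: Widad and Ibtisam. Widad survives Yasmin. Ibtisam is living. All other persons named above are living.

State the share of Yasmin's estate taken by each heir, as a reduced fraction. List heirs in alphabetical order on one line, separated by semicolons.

Dalia 3/20; Ghada 3/20; Ibtisam 3/40; Tariq 3/20; Umar 2/5; Widad 3/40

Umar, as surviving spouse, takes 2/5.
The remaining 3/5 passes to Yasmin's descendants per stirpes.
The 3/5 is divided into 4 equal shares of 3/20 among Dalia, Ghada, Bashir, Farouk.
Dalia is living and takes 3/20.
Ghada is living and takes 3/20.
Bashir predeceased; the 3/20 allotted to Bashir's branch passes to Bashir's issue by representation.
Tariq is the sole taker at this level and receives the full 3/20.
Farouk predeceased; the 3/20 allotted to Farouk's branch passes to Farouk's issue by representation.
The 3/20 is divided into 2 equal shares of 3/40 among Widad, Ibtisam.
Widad is living and takes 3/40.
Ibtisam is living and takes 3/40.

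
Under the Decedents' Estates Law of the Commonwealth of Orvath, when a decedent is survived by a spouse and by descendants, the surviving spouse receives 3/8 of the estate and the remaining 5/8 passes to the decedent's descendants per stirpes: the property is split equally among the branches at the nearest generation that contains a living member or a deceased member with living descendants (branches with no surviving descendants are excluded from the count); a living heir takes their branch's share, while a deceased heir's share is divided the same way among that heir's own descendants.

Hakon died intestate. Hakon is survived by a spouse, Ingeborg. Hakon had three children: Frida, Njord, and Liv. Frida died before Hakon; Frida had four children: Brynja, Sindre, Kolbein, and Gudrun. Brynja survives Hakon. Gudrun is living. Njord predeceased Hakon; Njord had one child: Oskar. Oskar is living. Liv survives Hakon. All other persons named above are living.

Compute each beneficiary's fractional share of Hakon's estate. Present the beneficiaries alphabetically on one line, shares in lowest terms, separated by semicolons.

Brynja 5/96; Gudrun 5/96; Ingeborg 3/8; Kolbein 5/96; Liv 5/24; Oskar 5/24; Sindre 5/96

Ingeborg, as surviving spouse, takes 3/8.
The remaining 5/8 passes to Hakon's descendants per stirpes.
The 5/8 is divided into 3 equal shares of 5/24 among Frida, Njord, Liv.
Frida predeceased; the 5/24 allotted to Frida's branch passes to Frida's issue by representation.
The 5/24 is divided into 4 equal shares of 5/96 among Brynja, Sindre, Kolbein, Gudrun.
Brynja is living and takes 5/96.
Sindre is living and takes 5/96.
Kolbein is living and takes 5/96.
Gudrun is living and takes 5/96.
Njord predeceased; the 5/24 allotted to Njord's branch passes to Njord's issue by representation.
Oskar is the sole taker at this level and receives the full 5/24.
Liv is living and takes 5/24.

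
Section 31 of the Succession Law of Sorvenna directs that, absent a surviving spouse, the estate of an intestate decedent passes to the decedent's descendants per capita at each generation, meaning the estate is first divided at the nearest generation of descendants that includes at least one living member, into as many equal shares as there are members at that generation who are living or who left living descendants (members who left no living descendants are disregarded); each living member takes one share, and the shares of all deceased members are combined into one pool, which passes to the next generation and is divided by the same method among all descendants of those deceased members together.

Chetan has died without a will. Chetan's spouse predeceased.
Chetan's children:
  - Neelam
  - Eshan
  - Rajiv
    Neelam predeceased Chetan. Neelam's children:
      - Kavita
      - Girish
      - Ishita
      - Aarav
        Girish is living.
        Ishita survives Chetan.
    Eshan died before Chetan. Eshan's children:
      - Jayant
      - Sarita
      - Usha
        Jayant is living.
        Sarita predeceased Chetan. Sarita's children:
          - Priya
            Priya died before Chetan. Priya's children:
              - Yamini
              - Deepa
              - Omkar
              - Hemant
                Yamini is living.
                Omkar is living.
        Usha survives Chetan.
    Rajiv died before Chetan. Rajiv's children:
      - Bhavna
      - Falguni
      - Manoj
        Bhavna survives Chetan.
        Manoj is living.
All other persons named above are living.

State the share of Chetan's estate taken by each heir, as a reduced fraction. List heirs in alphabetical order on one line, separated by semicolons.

Aarav 1/10; Bhavna 1/10; Deepa 1/40; Falguni 1/10; Girish 1/10; Hemant 1/40; Ishita 1/10; Jayant 1/10; Kavita 1/10; Manoj 1/10; Omkar 1/40; Usha 1/10; Yamini 1/40

There is no surviving spouse, so the entire estate passes to Chetan's descendants per capita at each generation.
No one at generation 1 (Neelam, Eshan, Rajiv) is living; moving to the next generation.
At generation 2 (Kavita, Girish, Ishita, Aarav, Jayant, Sarita, Usha, Bhavna, Falguni, Manoj) there are 10 shares of (1)/10 = 1/10 each.
Living: Kavita, Girish, Ishita, Aarav, Jayant, Usha, Bhavna, Falguni, and Manoj — each takes 1/10.
Deceased: Sarita. That 1/10 share is carried to generation 3.
At generation 3 (Priya) there are 1 shares of (1/10)/1 = 1/10 each.
Deceased: Priya. That 1/10 share is carried to generation 4.
At generation 4 (Yamini, Deepa, Omkar, Hemant) there are 4 shares of (1/10)/4 = 1/40 each.
Living: Yamini, Deepa, Omkar, and Hemant — each takes 1/40.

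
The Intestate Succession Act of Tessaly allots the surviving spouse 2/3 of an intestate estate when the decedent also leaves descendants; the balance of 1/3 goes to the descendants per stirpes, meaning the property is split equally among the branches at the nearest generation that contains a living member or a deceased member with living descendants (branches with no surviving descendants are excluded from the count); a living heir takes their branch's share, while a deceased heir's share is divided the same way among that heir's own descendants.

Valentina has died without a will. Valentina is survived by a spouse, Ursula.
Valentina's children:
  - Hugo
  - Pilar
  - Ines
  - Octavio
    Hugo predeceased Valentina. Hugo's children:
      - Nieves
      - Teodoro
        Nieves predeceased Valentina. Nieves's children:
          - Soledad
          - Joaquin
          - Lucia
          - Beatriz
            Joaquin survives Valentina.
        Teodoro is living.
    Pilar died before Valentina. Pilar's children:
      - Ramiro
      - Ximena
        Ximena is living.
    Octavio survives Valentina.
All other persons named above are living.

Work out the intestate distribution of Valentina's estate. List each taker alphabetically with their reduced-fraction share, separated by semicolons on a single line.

Beatriz 1/96; Ines 1/12; Joaquin 1/96; Lucia 1/96; Octavio 1/12; Ramiro 1/24; Soledad 1/96; Teodoro 1/24; Ursula 2/3; Ximena 1/24

Ursula, as surviving spouse, takes 2/3.
The remaining 1/3 passes to Valentina's descendants per stirpes.
The 1/3 is divided into 4 equal shares of 1/12 among Hugo, Pilar, Ines, Octavio.
Hugo predeceased; the 1/12 allotted to Hugo's branch passes to Hugo's issue by representation.
The 1/12 is divided into 2 equal shares of 1/24 among Nieves, Teodoro.
Nieves predeceased; the 1/24 allotted to Nieves's branch passes to Nieves's issue by representation.
The 1/24 is divided into 4 equal shares of 1/96 among Soledad, Joaquin, Lucia, Beatriz.
Soledad is living and takes 1/96.
Joaquin is living and takes 1/96.
Lucia is living and takes 1/96.
Beatriz is living and takes 1/96.
Teodoro is living and takes 1/24.
Pilar predeceased; the 1/12 allotted to Pilar's branch passes to Pilar's issue by representation.
The 1/12 is divided into 2 equal shares of 1/24 among Ramiro, Ximena.
Ramiro is living and takes 1/24.
Ximena is living and takes 1/24.
Ines is living and takes 1/12.
Octavio is living and takes 1/12.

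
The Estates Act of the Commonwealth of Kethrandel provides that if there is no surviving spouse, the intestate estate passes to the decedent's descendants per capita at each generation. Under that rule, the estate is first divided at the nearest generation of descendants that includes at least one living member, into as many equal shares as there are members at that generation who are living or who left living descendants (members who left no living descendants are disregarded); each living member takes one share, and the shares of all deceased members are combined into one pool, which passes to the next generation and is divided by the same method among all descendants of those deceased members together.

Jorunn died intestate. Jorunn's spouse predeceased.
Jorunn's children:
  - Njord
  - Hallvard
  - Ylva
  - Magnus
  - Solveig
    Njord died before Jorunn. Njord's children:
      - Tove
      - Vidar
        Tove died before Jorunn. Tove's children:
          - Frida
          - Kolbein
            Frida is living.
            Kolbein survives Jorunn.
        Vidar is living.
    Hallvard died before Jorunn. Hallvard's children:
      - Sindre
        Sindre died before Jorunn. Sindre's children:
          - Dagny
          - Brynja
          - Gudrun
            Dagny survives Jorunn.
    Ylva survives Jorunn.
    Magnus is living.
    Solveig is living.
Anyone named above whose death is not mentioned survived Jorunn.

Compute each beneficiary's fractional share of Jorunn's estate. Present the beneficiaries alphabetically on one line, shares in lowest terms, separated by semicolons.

There is no surviving spouse, so the entire estate passes to Jorunn's descendants per capita at each generation.
At generation 1 (Njord, Hallvard, Ylva, Magnus, Solveig) there are 5 shares of (1)/5 = 1/5 each.
Living: Ylva, Magnus, and Solveig — each takes 1/5.
Deceased: Njord and Hallvard. Their combined 2/5 is pooled and carried to generation 2.
At generation 2 (Tove, Vidar, Sindre) there are 3 shares of (2/5)/3 = 2/15 each.
Living: Vidar — each takes 2/15.
Deceased: Tove and Sindre. Their combined 4/15 is pooled and carried to generation 3.
At generation 3 (Frida, Kolbein, Dagny, Brynja, Gudrun) there are 5 shares of (4/15)/5 = 4/75 each.
Living: Frida, Kolbein, Dagny, Brynja, and Gudrun — each takes 4/75.

Brynja 4/75; Dagny 4/75; Frida 4/75; Gudrun 4/75; Kolbein 4/75; Magnus 1/5; Solveig 1/5; Vidar 2/15; Ylva 1/5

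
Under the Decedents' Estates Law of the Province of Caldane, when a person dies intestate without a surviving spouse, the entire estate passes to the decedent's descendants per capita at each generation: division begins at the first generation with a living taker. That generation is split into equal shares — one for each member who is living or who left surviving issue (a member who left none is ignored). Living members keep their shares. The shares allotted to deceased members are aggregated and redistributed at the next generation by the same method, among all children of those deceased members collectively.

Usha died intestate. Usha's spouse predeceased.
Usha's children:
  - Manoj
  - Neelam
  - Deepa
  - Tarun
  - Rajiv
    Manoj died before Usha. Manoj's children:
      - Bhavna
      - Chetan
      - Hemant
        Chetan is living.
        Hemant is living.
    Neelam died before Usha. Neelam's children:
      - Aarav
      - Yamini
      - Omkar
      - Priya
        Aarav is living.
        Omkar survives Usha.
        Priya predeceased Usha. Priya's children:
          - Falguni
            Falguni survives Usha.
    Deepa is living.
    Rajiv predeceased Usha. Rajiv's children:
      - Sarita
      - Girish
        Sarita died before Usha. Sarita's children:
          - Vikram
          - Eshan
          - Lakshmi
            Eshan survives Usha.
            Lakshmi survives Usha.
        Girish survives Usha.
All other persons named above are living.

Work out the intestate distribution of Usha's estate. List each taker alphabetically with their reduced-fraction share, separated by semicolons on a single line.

Aarav 1/15; Bhavna 1/15; Chetan 1/15; Deepa 1/5; Eshan 1/30; Falguni 1/30; Girish 1/15; Hemant 1/15; Lakshmi 1/30; Omkar 1/15; Tarun 1/5; Vikram 1/30; Yamini 1/15

There is no surviving spouse, so the entire estate passes to Usha's descendants per capita at each generation.
At generation 1 (Manoj, Neelam, Deepa, Tarun, Rajiv) there are 5 shares of (1)/5 = 1/5 each.
Living: Deepa and Tarun — each takes 1/5.
Deceased: Manoj, Neelam, and Rajiv. Their combined 3/5 is pooled and carried to generation 2.
At generation 2 (Bhavna, Chetan, Hemant, Aarav, Yamini, Omkar, Priya, Sarita, Girish) there are 9 shares of (3/5)/9 = 1/15 each.
Living: Bhavna, Chetan, Hemant, Aarav, Yamini, Omkar, and Girish — each takes 1/15.
Deceased: Priya and Sarita. Their combined 2/15 is pooled and carried to generation 3.
At generation 3 (Falguni, Vikram, Eshan, Lakshmi) there are 4 shares of (2/15)/4 = 1/30 each.
Living: Falguni, Vikram, Eshan, and Lakshmi — each takes 1/30.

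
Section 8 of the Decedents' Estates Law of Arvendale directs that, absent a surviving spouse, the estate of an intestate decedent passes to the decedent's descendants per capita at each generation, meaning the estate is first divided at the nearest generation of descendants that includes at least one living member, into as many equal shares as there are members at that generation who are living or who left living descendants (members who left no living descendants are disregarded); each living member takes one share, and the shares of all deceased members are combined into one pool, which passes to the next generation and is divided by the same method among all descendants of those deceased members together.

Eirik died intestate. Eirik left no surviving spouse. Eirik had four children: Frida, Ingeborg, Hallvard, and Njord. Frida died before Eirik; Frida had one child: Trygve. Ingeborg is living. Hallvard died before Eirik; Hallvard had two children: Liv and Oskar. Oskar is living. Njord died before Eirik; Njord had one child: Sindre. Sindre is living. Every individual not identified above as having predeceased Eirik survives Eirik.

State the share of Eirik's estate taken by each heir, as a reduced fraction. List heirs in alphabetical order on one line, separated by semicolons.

Ingeborg 1/4; Liv 3/16; Oskar 3/16; Sindre 3/16; Trygve 3/16

There is no surviving spouse, so the entire estate passes to Eirik's descendants per capita at each generation.
At generation 1 (Frida, Ingeborg, Hallvard, Njord) there are 4 shares of (1)/4 = 1/4 each.
Living: Ingeborg — each takes 1/4.
Deceased: Frida, Hallvard, and Njord. Their combined 3/4 is pooled and carried to generation 2.
At generation 2 (Trygve, Liv, Oskar, Sindre) there are 4 shares of (3/4)/4 = 3/16 each.
Living: Trygve, Liv, Oskar, and Sindre — each takes 3/16.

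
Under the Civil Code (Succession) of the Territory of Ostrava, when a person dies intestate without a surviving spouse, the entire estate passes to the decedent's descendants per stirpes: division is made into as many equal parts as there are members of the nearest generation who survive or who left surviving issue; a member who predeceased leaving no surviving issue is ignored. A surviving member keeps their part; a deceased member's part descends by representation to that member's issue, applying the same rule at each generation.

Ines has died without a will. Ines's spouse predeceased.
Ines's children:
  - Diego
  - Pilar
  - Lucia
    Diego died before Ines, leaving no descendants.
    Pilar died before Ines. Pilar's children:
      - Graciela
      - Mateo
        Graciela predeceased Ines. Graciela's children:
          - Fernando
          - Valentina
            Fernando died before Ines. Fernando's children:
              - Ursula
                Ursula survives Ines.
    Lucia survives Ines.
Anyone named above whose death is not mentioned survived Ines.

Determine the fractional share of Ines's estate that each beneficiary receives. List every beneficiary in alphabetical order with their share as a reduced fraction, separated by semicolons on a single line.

Lucia 1/2; Mateo 1/4; Ursula 1/8; Valentina 1/8

There is no surviving spouse, so the entire estate passes to Ines's descendants per stirpes.
Diego left no surviving issue, so that branch lapses and is disregarded.
The estate is divided into 2 equal shares of 1/2 among Pilar, Lucia.
Pilar predeceased; the 1/2 allotted to Pilar's branch passes to Pilar's issue by representation.
The 1/2 is divided into 2 equal shares of 1/4 among Graciela, Mateo.
Graciela predeceased; the 1/4 allotted to Graciela's branch passes to Graciela's issue by representation.
The 1/4 is divided into 2 equal shares of 1/8 among Fernando, Valentina.
Fernando predeceased; the 1/8 allotted to Fernando's branch passes to Fernando's issue by representation.
Ursula is the sole taker at this level and receives the full 1/8.
Valentina is living and takes 1/8.
Mateo is living and takes 1/4.
Lucia is living and takes 1/2.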